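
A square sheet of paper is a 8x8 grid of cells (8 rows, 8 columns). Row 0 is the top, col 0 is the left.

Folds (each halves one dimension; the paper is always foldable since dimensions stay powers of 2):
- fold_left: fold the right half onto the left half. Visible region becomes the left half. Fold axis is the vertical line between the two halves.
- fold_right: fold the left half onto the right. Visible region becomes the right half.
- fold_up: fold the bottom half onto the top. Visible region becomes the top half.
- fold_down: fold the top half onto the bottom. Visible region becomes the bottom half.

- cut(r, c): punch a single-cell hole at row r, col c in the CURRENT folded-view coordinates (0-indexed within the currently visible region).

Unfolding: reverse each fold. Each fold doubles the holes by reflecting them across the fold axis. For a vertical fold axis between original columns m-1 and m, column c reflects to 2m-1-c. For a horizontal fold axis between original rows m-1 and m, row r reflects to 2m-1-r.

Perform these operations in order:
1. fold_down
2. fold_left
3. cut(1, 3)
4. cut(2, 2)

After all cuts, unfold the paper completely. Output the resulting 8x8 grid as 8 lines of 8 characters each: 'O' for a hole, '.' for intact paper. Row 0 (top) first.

Op 1 fold_down: fold axis h@4; visible region now rows[4,8) x cols[0,8) = 4x8
Op 2 fold_left: fold axis v@4; visible region now rows[4,8) x cols[0,4) = 4x4
Op 3 cut(1, 3): punch at orig (5,3); cuts so far [(5, 3)]; region rows[4,8) x cols[0,4) = 4x4
Op 4 cut(2, 2): punch at orig (6,2); cuts so far [(5, 3), (6, 2)]; region rows[4,8) x cols[0,4) = 4x4
Unfold 1 (reflect across v@4): 4 holes -> [(5, 3), (5, 4), (6, 2), (6, 5)]
Unfold 2 (reflect across h@4): 8 holes -> [(1, 2), (1, 5), (2, 3), (2, 4), (5, 3), (5, 4), (6, 2), (6, 5)]

Answer: ........
..O..O..
...OO...
........
........
...OO...
..O..O..
........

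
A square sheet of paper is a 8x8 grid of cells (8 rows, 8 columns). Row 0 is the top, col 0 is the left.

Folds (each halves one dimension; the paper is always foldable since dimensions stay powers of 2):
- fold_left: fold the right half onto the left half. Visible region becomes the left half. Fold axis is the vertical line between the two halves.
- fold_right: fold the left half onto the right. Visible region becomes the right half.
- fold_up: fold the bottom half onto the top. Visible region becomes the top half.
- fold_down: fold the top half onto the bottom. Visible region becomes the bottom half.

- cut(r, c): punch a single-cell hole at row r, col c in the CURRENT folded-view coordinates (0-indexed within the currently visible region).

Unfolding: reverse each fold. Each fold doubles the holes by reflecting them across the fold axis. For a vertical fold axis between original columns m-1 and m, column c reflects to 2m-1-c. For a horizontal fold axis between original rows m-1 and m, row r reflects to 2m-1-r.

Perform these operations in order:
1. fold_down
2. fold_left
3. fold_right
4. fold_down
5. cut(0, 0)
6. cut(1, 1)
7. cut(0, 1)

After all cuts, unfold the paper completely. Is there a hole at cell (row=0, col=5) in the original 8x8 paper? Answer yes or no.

Op 1 fold_down: fold axis h@4; visible region now rows[4,8) x cols[0,8) = 4x8
Op 2 fold_left: fold axis v@4; visible region now rows[4,8) x cols[0,4) = 4x4
Op 3 fold_right: fold axis v@2; visible region now rows[4,8) x cols[2,4) = 4x2
Op 4 fold_down: fold axis h@6; visible region now rows[6,8) x cols[2,4) = 2x2
Op 5 cut(0, 0): punch at orig (6,2); cuts so far [(6, 2)]; region rows[6,8) x cols[2,4) = 2x2
Op 6 cut(1, 1): punch at orig (7,3); cuts so far [(6, 2), (7, 3)]; region rows[6,8) x cols[2,4) = 2x2
Op 7 cut(0, 1): punch at orig (6,3); cuts so far [(6, 2), (6, 3), (7, 3)]; region rows[6,8) x cols[2,4) = 2x2
Unfold 1 (reflect across h@6): 6 holes -> [(4, 3), (5, 2), (5, 3), (6, 2), (6, 3), (7, 3)]
Unfold 2 (reflect across v@2): 12 holes -> [(4, 0), (4, 3), (5, 0), (5, 1), (5, 2), (5, 3), (6, 0), (6, 1), (6, 2), (6, 3), (7, 0), (7, 3)]
Unfold 3 (reflect across v@4): 24 holes -> [(4, 0), (4, 3), (4, 4), (4, 7), (5, 0), (5, 1), (5, 2), (5, 3), (5, 4), (5, 5), (5, 6), (5, 7), (6, 0), (6, 1), (6, 2), (6, 3), (6, 4), (6, 5), (6, 6), (6, 7), (7, 0), (7, 3), (7, 4), (7, 7)]
Unfold 4 (reflect across h@4): 48 holes -> [(0, 0), (0, 3), (0, 4), (0, 7), (1, 0), (1, 1), (1, 2), (1, 3), (1, 4), (1, 5), (1, 6), (1, 7), (2, 0), (2, 1), (2, 2), (2, 3), (2, 4), (2, 5), (2, 6), (2, 7), (3, 0), (3, 3), (3, 4), (3, 7), (4, 0), (4, 3), (4, 4), (4, 7), (5, 0), (5, 1), (5, 2), (5, 3), (5, 4), (5, 5), (5, 6), (5, 7), (6, 0), (6, 1), (6, 2), (6, 3), (6, 4), (6, 5), (6, 6), (6, 7), (7, 0), (7, 3), (7, 4), (7, 7)]
Holes: [(0, 0), (0, 3), (0, 4), (0, 7), (1, 0), (1, 1), (1, 2), (1, 3), (1, 4), (1, 5), (1, 6), (1, 7), (2, 0), (2, 1), (2, 2), (2, 3), (2, 4), (2, 5), (2, 6), (2, 7), (3, 0), (3, 3), (3, 4), (3, 7), (4, 0), (4, 3), (4, 4), (4, 7), (5, 0), (5, 1), (5, 2), (5, 3), (5, 4), (5, 5), (5, 6), (5, 7), (6, 0), (6, 1), (6, 2), (6, 3), (6, 4), (6, 5), (6, 6), (6, 7), (7, 0), (7, 3), (7, 4), (7, 7)]

Answer: no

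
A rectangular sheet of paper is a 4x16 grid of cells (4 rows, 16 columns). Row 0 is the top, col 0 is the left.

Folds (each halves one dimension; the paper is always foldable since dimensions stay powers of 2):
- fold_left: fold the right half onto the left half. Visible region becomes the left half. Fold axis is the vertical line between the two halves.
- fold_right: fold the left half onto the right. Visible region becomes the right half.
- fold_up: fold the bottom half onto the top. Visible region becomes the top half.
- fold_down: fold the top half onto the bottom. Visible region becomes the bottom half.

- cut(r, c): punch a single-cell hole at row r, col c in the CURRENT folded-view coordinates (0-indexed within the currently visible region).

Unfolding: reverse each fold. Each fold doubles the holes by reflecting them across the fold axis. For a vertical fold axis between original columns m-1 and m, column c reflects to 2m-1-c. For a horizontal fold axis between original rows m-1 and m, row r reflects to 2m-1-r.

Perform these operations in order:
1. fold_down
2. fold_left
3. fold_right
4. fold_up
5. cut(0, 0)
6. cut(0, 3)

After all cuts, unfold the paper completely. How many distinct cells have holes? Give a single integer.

Answer: 32

Derivation:
Op 1 fold_down: fold axis h@2; visible region now rows[2,4) x cols[0,16) = 2x16
Op 2 fold_left: fold axis v@8; visible region now rows[2,4) x cols[0,8) = 2x8
Op 3 fold_right: fold axis v@4; visible region now rows[2,4) x cols[4,8) = 2x4
Op 4 fold_up: fold axis h@3; visible region now rows[2,3) x cols[4,8) = 1x4
Op 5 cut(0, 0): punch at orig (2,4); cuts so far [(2, 4)]; region rows[2,3) x cols[4,8) = 1x4
Op 6 cut(0, 3): punch at orig (2,7); cuts so far [(2, 4), (2, 7)]; region rows[2,3) x cols[4,8) = 1x4
Unfold 1 (reflect across h@3): 4 holes -> [(2, 4), (2, 7), (3, 4), (3, 7)]
Unfold 2 (reflect across v@4): 8 holes -> [(2, 0), (2, 3), (2, 4), (2, 7), (3, 0), (3, 3), (3, 4), (3, 7)]
Unfold 3 (reflect across v@8): 16 holes -> [(2, 0), (2, 3), (2, 4), (2, 7), (2, 8), (2, 11), (2, 12), (2, 15), (3, 0), (3, 3), (3, 4), (3, 7), (3, 8), (3, 11), (3, 12), (3, 15)]
Unfold 4 (reflect across h@2): 32 holes -> [(0, 0), (0, 3), (0, 4), (0, 7), (0, 8), (0, 11), (0, 12), (0, 15), (1, 0), (1, 3), (1, 4), (1, 7), (1, 8), (1, 11), (1, 12), (1, 15), (2, 0), (2, 3), (2, 4), (2, 7), (2, 8), (2, 11), (2, 12), (2, 15), (3, 0), (3, 3), (3, 4), (3, 7), (3, 8), (3, 11), (3, 12), (3, 15)]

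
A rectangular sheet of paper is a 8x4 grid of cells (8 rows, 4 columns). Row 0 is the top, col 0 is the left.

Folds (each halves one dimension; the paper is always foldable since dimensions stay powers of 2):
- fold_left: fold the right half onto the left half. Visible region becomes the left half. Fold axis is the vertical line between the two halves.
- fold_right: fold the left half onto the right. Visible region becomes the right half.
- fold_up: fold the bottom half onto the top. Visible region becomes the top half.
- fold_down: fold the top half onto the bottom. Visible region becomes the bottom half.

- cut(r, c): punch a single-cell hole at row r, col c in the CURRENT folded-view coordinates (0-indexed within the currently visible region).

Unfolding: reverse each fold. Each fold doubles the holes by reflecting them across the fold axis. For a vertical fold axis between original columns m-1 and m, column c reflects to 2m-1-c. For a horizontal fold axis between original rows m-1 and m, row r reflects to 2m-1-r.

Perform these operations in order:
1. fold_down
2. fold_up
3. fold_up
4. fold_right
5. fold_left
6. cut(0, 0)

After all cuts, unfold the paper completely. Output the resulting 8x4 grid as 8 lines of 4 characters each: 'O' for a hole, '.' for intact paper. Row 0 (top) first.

Op 1 fold_down: fold axis h@4; visible region now rows[4,8) x cols[0,4) = 4x4
Op 2 fold_up: fold axis h@6; visible region now rows[4,6) x cols[0,4) = 2x4
Op 3 fold_up: fold axis h@5; visible region now rows[4,5) x cols[0,4) = 1x4
Op 4 fold_right: fold axis v@2; visible region now rows[4,5) x cols[2,4) = 1x2
Op 5 fold_left: fold axis v@3; visible region now rows[4,5) x cols[2,3) = 1x1
Op 6 cut(0, 0): punch at orig (4,2); cuts so far [(4, 2)]; region rows[4,5) x cols[2,3) = 1x1
Unfold 1 (reflect across v@3): 2 holes -> [(4, 2), (4, 3)]
Unfold 2 (reflect across v@2): 4 holes -> [(4, 0), (4, 1), (4, 2), (4, 3)]
Unfold 3 (reflect across h@5): 8 holes -> [(4, 0), (4, 1), (4, 2), (4, 3), (5, 0), (5, 1), (5, 2), (5, 3)]
Unfold 4 (reflect across h@6): 16 holes -> [(4, 0), (4, 1), (4, 2), (4, 3), (5, 0), (5, 1), (5, 2), (5, 3), (6, 0), (6, 1), (6, 2), (6, 3), (7, 0), (7, 1), (7, 2), (7, 3)]
Unfold 5 (reflect across h@4): 32 holes -> [(0, 0), (0, 1), (0, 2), (0, 3), (1, 0), (1, 1), (1, 2), (1, 3), (2, 0), (2, 1), (2, 2), (2, 3), (3, 0), (3, 1), (3, 2), (3, 3), (4, 0), (4, 1), (4, 2), (4, 3), (5, 0), (5, 1), (5, 2), (5, 3), (6, 0), (6, 1), (6, 2), (6, 3), (7, 0), (7, 1), (7, 2), (7, 3)]

Answer: OOOO
OOOO
OOOO
OOOO
OOOO
OOOO
OOOO
OOOO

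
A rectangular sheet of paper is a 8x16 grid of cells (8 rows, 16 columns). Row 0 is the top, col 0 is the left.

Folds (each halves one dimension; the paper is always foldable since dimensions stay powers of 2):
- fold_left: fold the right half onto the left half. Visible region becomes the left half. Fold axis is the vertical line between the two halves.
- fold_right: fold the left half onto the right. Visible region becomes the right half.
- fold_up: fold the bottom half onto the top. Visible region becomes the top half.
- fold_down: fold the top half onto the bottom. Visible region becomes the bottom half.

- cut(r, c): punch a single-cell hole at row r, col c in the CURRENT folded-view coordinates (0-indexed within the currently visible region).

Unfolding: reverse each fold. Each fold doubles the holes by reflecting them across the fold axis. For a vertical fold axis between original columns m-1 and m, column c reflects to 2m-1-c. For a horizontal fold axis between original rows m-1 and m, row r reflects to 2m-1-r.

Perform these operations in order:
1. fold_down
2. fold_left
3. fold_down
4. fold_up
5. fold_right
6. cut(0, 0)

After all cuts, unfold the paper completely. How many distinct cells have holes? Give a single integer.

Op 1 fold_down: fold axis h@4; visible region now rows[4,8) x cols[0,16) = 4x16
Op 2 fold_left: fold axis v@8; visible region now rows[4,8) x cols[0,8) = 4x8
Op 3 fold_down: fold axis h@6; visible region now rows[6,8) x cols[0,8) = 2x8
Op 4 fold_up: fold axis h@7; visible region now rows[6,7) x cols[0,8) = 1x8
Op 5 fold_right: fold axis v@4; visible region now rows[6,7) x cols[4,8) = 1x4
Op 6 cut(0, 0): punch at orig (6,4); cuts so far [(6, 4)]; region rows[6,7) x cols[4,8) = 1x4
Unfold 1 (reflect across v@4): 2 holes -> [(6, 3), (6, 4)]
Unfold 2 (reflect across h@7): 4 holes -> [(6, 3), (6, 4), (7, 3), (7, 4)]
Unfold 3 (reflect across h@6): 8 holes -> [(4, 3), (4, 4), (5, 3), (5, 4), (6, 3), (6, 4), (7, 3), (7, 4)]
Unfold 4 (reflect across v@8): 16 holes -> [(4, 3), (4, 4), (4, 11), (4, 12), (5, 3), (5, 4), (5, 11), (5, 12), (6, 3), (6, 4), (6, 11), (6, 12), (7, 3), (7, 4), (7, 11), (7, 12)]
Unfold 5 (reflect across h@4): 32 holes -> [(0, 3), (0, 4), (0, 11), (0, 12), (1, 3), (1, 4), (1, 11), (1, 12), (2, 3), (2, 4), (2, 11), (2, 12), (3, 3), (3, 4), (3, 11), (3, 12), (4, 3), (4, 4), (4, 11), (4, 12), (5, 3), (5, 4), (5, 11), (5, 12), (6, 3), (6, 4), (6, 11), (6, 12), (7, 3), (7, 4), (7, 11), (7, 12)]

Answer: 32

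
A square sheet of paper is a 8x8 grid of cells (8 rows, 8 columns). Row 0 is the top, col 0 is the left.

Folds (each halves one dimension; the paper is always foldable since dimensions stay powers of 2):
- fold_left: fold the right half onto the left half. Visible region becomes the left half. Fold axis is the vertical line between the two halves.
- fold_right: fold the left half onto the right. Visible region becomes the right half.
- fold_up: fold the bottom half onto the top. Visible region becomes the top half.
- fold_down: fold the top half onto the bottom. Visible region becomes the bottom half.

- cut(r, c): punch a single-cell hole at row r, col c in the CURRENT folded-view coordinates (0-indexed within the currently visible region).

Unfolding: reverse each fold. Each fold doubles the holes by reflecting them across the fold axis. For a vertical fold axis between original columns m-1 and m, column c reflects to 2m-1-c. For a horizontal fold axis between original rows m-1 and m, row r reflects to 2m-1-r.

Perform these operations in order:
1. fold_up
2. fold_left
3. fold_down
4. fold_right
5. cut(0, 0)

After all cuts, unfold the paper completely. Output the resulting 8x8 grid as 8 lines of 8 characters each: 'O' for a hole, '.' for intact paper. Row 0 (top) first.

Op 1 fold_up: fold axis h@4; visible region now rows[0,4) x cols[0,8) = 4x8
Op 2 fold_left: fold axis v@4; visible region now rows[0,4) x cols[0,4) = 4x4
Op 3 fold_down: fold axis h@2; visible region now rows[2,4) x cols[0,4) = 2x4
Op 4 fold_right: fold axis v@2; visible region now rows[2,4) x cols[2,4) = 2x2
Op 5 cut(0, 0): punch at orig (2,2); cuts so far [(2, 2)]; region rows[2,4) x cols[2,4) = 2x2
Unfold 1 (reflect across v@2): 2 holes -> [(2, 1), (2, 2)]
Unfold 2 (reflect across h@2): 4 holes -> [(1, 1), (1, 2), (2, 1), (2, 2)]
Unfold 3 (reflect across v@4): 8 holes -> [(1, 1), (1, 2), (1, 5), (1, 6), (2, 1), (2, 2), (2, 5), (2, 6)]
Unfold 4 (reflect across h@4): 16 holes -> [(1, 1), (1, 2), (1, 5), (1, 6), (2, 1), (2, 2), (2, 5), (2, 6), (5, 1), (5, 2), (5, 5), (5, 6), (6, 1), (6, 2), (6, 5), (6, 6)]

Answer: ........
.OO..OO.
.OO..OO.
........
........
.OO..OO.
.OO..OO.
........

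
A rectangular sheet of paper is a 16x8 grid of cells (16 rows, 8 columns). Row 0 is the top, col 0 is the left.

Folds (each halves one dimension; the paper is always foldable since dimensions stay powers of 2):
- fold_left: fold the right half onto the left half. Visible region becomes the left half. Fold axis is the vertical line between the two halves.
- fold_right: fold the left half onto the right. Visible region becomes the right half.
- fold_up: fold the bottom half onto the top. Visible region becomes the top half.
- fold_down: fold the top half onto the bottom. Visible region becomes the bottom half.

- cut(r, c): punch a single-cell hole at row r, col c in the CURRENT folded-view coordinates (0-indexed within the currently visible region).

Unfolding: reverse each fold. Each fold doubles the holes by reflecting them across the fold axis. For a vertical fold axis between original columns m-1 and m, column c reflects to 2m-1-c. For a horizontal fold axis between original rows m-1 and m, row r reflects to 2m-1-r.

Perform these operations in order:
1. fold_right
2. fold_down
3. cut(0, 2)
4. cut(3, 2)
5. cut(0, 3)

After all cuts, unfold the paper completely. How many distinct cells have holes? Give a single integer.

Answer: 12

Derivation:
Op 1 fold_right: fold axis v@4; visible region now rows[0,16) x cols[4,8) = 16x4
Op 2 fold_down: fold axis h@8; visible region now rows[8,16) x cols[4,8) = 8x4
Op 3 cut(0, 2): punch at orig (8,6); cuts so far [(8, 6)]; region rows[8,16) x cols[4,8) = 8x4
Op 4 cut(3, 2): punch at orig (11,6); cuts so far [(8, 6), (11, 6)]; region rows[8,16) x cols[4,8) = 8x4
Op 5 cut(0, 3): punch at orig (8,7); cuts so far [(8, 6), (8, 7), (11, 6)]; region rows[8,16) x cols[4,8) = 8x4
Unfold 1 (reflect across h@8): 6 holes -> [(4, 6), (7, 6), (7, 7), (8, 6), (8, 7), (11, 6)]
Unfold 2 (reflect across v@4): 12 holes -> [(4, 1), (4, 6), (7, 0), (7, 1), (7, 6), (7, 7), (8, 0), (8, 1), (8, 6), (8, 7), (11, 1), (11, 6)]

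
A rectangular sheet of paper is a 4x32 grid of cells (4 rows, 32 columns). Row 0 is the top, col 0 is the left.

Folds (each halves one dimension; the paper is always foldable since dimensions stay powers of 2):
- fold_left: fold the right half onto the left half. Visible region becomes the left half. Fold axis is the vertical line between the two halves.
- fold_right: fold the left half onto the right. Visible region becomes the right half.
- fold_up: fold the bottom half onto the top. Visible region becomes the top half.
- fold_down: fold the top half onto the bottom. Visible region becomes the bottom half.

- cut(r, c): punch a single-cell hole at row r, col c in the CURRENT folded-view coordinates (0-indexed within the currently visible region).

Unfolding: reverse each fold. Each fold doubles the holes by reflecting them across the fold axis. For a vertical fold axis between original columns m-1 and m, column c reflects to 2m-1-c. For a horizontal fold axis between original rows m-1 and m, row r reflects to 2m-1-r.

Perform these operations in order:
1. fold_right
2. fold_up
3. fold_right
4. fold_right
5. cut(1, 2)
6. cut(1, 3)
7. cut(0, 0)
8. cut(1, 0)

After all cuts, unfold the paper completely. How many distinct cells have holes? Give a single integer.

Answer: 64

Derivation:
Op 1 fold_right: fold axis v@16; visible region now rows[0,4) x cols[16,32) = 4x16
Op 2 fold_up: fold axis h@2; visible region now rows[0,2) x cols[16,32) = 2x16
Op 3 fold_right: fold axis v@24; visible region now rows[0,2) x cols[24,32) = 2x8
Op 4 fold_right: fold axis v@28; visible region now rows[0,2) x cols[28,32) = 2x4
Op 5 cut(1, 2): punch at orig (1,30); cuts so far [(1, 30)]; region rows[0,2) x cols[28,32) = 2x4
Op 6 cut(1, 3): punch at orig (1,31); cuts so far [(1, 30), (1, 31)]; region rows[0,2) x cols[28,32) = 2x4
Op 7 cut(0, 0): punch at orig (0,28); cuts so far [(0, 28), (1, 30), (1, 31)]; region rows[0,2) x cols[28,32) = 2x4
Op 8 cut(1, 0): punch at orig (1,28); cuts so far [(0, 28), (1, 28), (1, 30), (1, 31)]; region rows[0,2) x cols[28,32) = 2x4
Unfold 1 (reflect across v@28): 8 holes -> [(0, 27), (0, 28), (1, 24), (1, 25), (1, 27), (1, 28), (1, 30), (1, 31)]
Unfold 2 (reflect across v@24): 16 holes -> [(0, 19), (0, 20), (0, 27), (0, 28), (1, 16), (1, 17), (1, 19), (1, 20), (1, 22), (1, 23), (1, 24), (1, 25), (1, 27), (1, 28), (1, 30), (1, 31)]
Unfold 3 (reflect across h@2): 32 holes -> [(0, 19), (0, 20), (0, 27), (0, 28), (1, 16), (1, 17), (1, 19), (1, 20), (1, 22), (1, 23), (1, 24), (1, 25), (1, 27), (1, 28), (1, 30), (1, 31), (2, 16), (2, 17), (2, 19), (2, 20), (2, 22), (2, 23), (2, 24), (2, 25), (2, 27), (2, 28), (2, 30), (2, 31), (3, 19), (3, 20), (3, 27), (3, 28)]
Unfold 4 (reflect across v@16): 64 holes -> [(0, 3), (0, 4), (0, 11), (0, 12), (0, 19), (0, 20), (0, 27), (0, 28), (1, 0), (1, 1), (1, 3), (1, 4), (1, 6), (1, 7), (1, 8), (1, 9), (1, 11), (1, 12), (1, 14), (1, 15), (1, 16), (1, 17), (1, 19), (1, 20), (1, 22), (1, 23), (1, 24), (1, 25), (1, 27), (1, 28), (1, 30), (1, 31), (2, 0), (2, 1), (2, 3), (2, 4), (2, 6), (2, 7), (2, 8), (2, 9), (2, 11), (2, 12), (2, 14), (2, 15), (2, 16), (2, 17), (2, 19), (2, 20), (2, 22), (2, 23), (2, 24), (2, 25), (2, 27), (2, 28), (2, 30), (2, 31), (3, 3), (3, 4), (3, 11), (3, 12), (3, 19), (3, 20), (3, 27), (3, 28)]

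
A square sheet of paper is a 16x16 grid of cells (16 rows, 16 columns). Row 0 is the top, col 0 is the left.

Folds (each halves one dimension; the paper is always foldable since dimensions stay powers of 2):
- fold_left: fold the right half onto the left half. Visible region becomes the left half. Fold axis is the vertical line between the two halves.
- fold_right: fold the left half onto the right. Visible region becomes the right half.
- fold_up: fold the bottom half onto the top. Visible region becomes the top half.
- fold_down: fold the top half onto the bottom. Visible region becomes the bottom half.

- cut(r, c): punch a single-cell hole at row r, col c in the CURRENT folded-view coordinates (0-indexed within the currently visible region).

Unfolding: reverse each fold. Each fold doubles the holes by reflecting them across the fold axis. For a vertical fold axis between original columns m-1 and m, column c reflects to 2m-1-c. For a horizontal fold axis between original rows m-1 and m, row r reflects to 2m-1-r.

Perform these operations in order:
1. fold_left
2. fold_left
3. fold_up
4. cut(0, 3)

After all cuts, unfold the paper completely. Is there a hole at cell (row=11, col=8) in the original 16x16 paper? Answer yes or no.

Op 1 fold_left: fold axis v@8; visible region now rows[0,16) x cols[0,8) = 16x8
Op 2 fold_left: fold axis v@4; visible region now rows[0,16) x cols[0,4) = 16x4
Op 3 fold_up: fold axis h@8; visible region now rows[0,8) x cols[0,4) = 8x4
Op 4 cut(0, 3): punch at orig (0,3); cuts so far [(0, 3)]; region rows[0,8) x cols[0,4) = 8x4
Unfold 1 (reflect across h@8): 2 holes -> [(0, 3), (15, 3)]
Unfold 2 (reflect across v@4): 4 holes -> [(0, 3), (0, 4), (15, 3), (15, 4)]
Unfold 3 (reflect across v@8): 8 holes -> [(0, 3), (0, 4), (0, 11), (0, 12), (15, 3), (15, 4), (15, 11), (15, 12)]
Holes: [(0, 3), (0, 4), (0, 11), (0, 12), (15, 3), (15, 4), (15, 11), (15, 12)]

Answer: no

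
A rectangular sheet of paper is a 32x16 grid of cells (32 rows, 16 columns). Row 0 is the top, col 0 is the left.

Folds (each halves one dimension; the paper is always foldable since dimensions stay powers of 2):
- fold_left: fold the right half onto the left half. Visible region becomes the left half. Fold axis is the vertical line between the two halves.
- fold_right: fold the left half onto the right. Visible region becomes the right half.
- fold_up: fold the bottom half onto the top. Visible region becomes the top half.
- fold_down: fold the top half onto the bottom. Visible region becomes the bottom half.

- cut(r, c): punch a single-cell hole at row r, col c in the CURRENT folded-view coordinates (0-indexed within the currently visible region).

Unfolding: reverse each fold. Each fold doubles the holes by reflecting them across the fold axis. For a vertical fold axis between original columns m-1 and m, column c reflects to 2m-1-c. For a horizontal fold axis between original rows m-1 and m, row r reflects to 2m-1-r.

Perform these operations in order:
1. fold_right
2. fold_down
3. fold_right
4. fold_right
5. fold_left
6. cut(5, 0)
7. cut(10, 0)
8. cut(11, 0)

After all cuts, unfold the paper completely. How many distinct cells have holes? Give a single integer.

Answer: 96

Derivation:
Op 1 fold_right: fold axis v@8; visible region now rows[0,32) x cols[8,16) = 32x8
Op 2 fold_down: fold axis h@16; visible region now rows[16,32) x cols[8,16) = 16x8
Op 3 fold_right: fold axis v@12; visible region now rows[16,32) x cols[12,16) = 16x4
Op 4 fold_right: fold axis v@14; visible region now rows[16,32) x cols[14,16) = 16x2
Op 5 fold_left: fold axis v@15; visible region now rows[16,32) x cols[14,15) = 16x1
Op 6 cut(5, 0): punch at orig (21,14); cuts so far [(21, 14)]; region rows[16,32) x cols[14,15) = 16x1
Op 7 cut(10, 0): punch at orig (26,14); cuts so far [(21, 14), (26, 14)]; region rows[16,32) x cols[14,15) = 16x1
Op 8 cut(11, 0): punch at orig (27,14); cuts so far [(21, 14), (26, 14), (27, 14)]; region rows[16,32) x cols[14,15) = 16x1
Unfold 1 (reflect across v@15): 6 holes -> [(21, 14), (21, 15), (26, 14), (26, 15), (27, 14), (27, 15)]
Unfold 2 (reflect across v@14): 12 holes -> [(21, 12), (21, 13), (21, 14), (21, 15), (26, 12), (26, 13), (26, 14), (26, 15), (27, 12), (27, 13), (27, 14), (27, 15)]
Unfold 3 (reflect across v@12): 24 holes -> [(21, 8), (21, 9), (21, 10), (21, 11), (21, 12), (21, 13), (21, 14), (21, 15), (26, 8), (26, 9), (26, 10), (26, 11), (26, 12), (26, 13), (26, 14), (26, 15), (27, 8), (27, 9), (27, 10), (27, 11), (27, 12), (27, 13), (27, 14), (27, 15)]
Unfold 4 (reflect across h@16): 48 holes -> [(4, 8), (4, 9), (4, 10), (4, 11), (4, 12), (4, 13), (4, 14), (4, 15), (5, 8), (5, 9), (5, 10), (5, 11), (5, 12), (5, 13), (5, 14), (5, 15), (10, 8), (10, 9), (10, 10), (10, 11), (10, 12), (10, 13), (10, 14), (10, 15), (21, 8), (21, 9), (21, 10), (21, 11), (21, 12), (21, 13), (21, 14), (21, 15), (26, 8), (26, 9), (26, 10), (26, 11), (26, 12), (26, 13), (26, 14), (26, 15), (27, 8), (27, 9), (27, 10), (27, 11), (27, 12), (27, 13), (27, 14), (27, 15)]
Unfold 5 (reflect across v@8): 96 holes -> [(4, 0), (4, 1), (4, 2), (4, 3), (4, 4), (4, 5), (4, 6), (4, 7), (4, 8), (4, 9), (4, 10), (4, 11), (4, 12), (4, 13), (4, 14), (4, 15), (5, 0), (5, 1), (5, 2), (5, 3), (5, 4), (5, 5), (5, 6), (5, 7), (5, 8), (5, 9), (5, 10), (5, 11), (5, 12), (5, 13), (5, 14), (5, 15), (10, 0), (10, 1), (10, 2), (10, 3), (10, 4), (10, 5), (10, 6), (10, 7), (10, 8), (10, 9), (10, 10), (10, 11), (10, 12), (10, 13), (10, 14), (10, 15), (21, 0), (21, 1), (21, 2), (21, 3), (21, 4), (21, 5), (21, 6), (21, 7), (21, 8), (21, 9), (21, 10), (21, 11), (21, 12), (21, 13), (21, 14), (21, 15), (26, 0), (26, 1), (26, 2), (26, 3), (26, 4), (26, 5), (26, 6), (26, 7), (26, 8), (26, 9), (26, 10), (26, 11), (26, 12), (26, 13), (26, 14), (26, 15), (27, 0), (27, 1), (27, 2), (27, 3), (27, 4), (27, 5), (27, 6), (27, 7), (27, 8), (27, 9), (27, 10), (27, 11), (27, 12), (27, 13), (27, 14), (27, 15)]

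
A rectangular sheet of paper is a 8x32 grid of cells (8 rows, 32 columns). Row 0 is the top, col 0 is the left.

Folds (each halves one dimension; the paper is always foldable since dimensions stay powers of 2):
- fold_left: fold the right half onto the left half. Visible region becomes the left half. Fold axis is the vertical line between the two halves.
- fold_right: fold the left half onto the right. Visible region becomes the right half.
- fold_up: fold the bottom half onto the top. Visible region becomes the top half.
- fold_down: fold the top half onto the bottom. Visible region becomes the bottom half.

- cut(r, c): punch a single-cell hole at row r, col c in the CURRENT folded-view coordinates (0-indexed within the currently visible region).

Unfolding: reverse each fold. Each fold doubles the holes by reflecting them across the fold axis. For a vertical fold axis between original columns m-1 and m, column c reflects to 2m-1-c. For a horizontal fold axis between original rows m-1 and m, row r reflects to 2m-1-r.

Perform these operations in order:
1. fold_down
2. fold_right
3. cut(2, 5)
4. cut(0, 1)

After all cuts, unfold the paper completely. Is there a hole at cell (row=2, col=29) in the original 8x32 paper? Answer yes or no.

Op 1 fold_down: fold axis h@4; visible region now rows[4,8) x cols[0,32) = 4x32
Op 2 fold_right: fold axis v@16; visible region now rows[4,8) x cols[16,32) = 4x16
Op 3 cut(2, 5): punch at orig (6,21); cuts so far [(6, 21)]; region rows[4,8) x cols[16,32) = 4x16
Op 4 cut(0, 1): punch at orig (4,17); cuts so far [(4, 17), (6, 21)]; region rows[4,8) x cols[16,32) = 4x16
Unfold 1 (reflect across v@16): 4 holes -> [(4, 14), (4, 17), (6, 10), (6, 21)]
Unfold 2 (reflect across h@4): 8 holes -> [(1, 10), (1, 21), (3, 14), (3, 17), (4, 14), (4, 17), (6, 10), (6, 21)]
Holes: [(1, 10), (1, 21), (3, 14), (3, 17), (4, 14), (4, 17), (6, 10), (6, 21)]

Answer: no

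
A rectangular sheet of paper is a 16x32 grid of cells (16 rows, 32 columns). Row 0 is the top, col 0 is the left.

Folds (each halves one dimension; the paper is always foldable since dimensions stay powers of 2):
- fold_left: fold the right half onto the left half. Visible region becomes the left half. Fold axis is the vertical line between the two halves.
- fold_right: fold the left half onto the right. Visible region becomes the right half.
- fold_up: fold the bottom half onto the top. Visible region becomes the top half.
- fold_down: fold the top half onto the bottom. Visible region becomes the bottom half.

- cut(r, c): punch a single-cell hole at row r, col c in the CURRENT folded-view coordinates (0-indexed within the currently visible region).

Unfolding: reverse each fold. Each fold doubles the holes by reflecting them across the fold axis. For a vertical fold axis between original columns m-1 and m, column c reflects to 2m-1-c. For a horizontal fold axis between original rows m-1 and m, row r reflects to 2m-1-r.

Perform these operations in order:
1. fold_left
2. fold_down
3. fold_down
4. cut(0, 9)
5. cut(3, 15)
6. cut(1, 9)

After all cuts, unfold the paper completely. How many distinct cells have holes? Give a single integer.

Answer: 24

Derivation:
Op 1 fold_left: fold axis v@16; visible region now rows[0,16) x cols[0,16) = 16x16
Op 2 fold_down: fold axis h@8; visible region now rows[8,16) x cols[0,16) = 8x16
Op 3 fold_down: fold axis h@12; visible region now rows[12,16) x cols[0,16) = 4x16
Op 4 cut(0, 9): punch at orig (12,9); cuts so far [(12, 9)]; region rows[12,16) x cols[0,16) = 4x16
Op 5 cut(3, 15): punch at orig (15,15); cuts so far [(12, 9), (15, 15)]; region rows[12,16) x cols[0,16) = 4x16
Op 6 cut(1, 9): punch at orig (13,9); cuts so far [(12, 9), (13, 9), (15, 15)]; region rows[12,16) x cols[0,16) = 4x16
Unfold 1 (reflect across h@12): 6 holes -> [(8, 15), (10, 9), (11, 9), (12, 9), (13, 9), (15, 15)]
Unfold 2 (reflect across h@8): 12 holes -> [(0, 15), (2, 9), (3, 9), (4, 9), (5, 9), (7, 15), (8, 15), (10, 9), (11, 9), (12, 9), (13, 9), (15, 15)]
Unfold 3 (reflect across v@16): 24 holes -> [(0, 15), (0, 16), (2, 9), (2, 22), (3, 9), (3, 22), (4, 9), (4, 22), (5, 9), (5, 22), (7, 15), (7, 16), (8, 15), (8, 16), (10, 9), (10, 22), (11, 9), (11, 22), (12, 9), (12, 22), (13, 9), (13, 22), (15, 15), (15, 16)]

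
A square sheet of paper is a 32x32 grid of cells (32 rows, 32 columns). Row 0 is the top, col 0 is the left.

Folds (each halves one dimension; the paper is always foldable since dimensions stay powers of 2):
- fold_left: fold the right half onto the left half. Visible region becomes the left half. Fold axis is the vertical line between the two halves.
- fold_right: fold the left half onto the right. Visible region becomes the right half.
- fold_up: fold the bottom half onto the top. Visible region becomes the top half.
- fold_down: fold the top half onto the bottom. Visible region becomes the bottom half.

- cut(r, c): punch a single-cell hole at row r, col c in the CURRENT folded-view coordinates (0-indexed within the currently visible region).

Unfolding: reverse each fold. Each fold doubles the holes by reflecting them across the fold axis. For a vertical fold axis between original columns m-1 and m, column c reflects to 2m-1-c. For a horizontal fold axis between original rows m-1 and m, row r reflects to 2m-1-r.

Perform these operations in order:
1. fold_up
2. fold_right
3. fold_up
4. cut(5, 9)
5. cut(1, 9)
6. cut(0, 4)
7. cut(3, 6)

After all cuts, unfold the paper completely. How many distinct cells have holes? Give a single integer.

Answer: 32

Derivation:
Op 1 fold_up: fold axis h@16; visible region now rows[0,16) x cols[0,32) = 16x32
Op 2 fold_right: fold axis v@16; visible region now rows[0,16) x cols[16,32) = 16x16
Op 3 fold_up: fold axis h@8; visible region now rows[0,8) x cols[16,32) = 8x16
Op 4 cut(5, 9): punch at orig (5,25); cuts so far [(5, 25)]; region rows[0,8) x cols[16,32) = 8x16
Op 5 cut(1, 9): punch at orig (1,25); cuts so far [(1, 25), (5, 25)]; region rows[0,8) x cols[16,32) = 8x16
Op 6 cut(0, 4): punch at orig (0,20); cuts so far [(0, 20), (1, 25), (5, 25)]; region rows[0,8) x cols[16,32) = 8x16
Op 7 cut(3, 6): punch at orig (3,22); cuts so far [(0, 20), (1, 25), (3, 22), (5, 25)]; region rows[0,8) x cols[16,32) = 8x16
Unfold 1 (reflect across h@8): 8 holes -> [(0, 20), (1, 25), (3, 22), (5, 25), (10, 25), (12, 22), (14, 25), (15, 20)]
Unfold 2 (reflect across v@16): 16 holes -> [(0, 11), (0, 20), (1, 6), (1, 25), (3, 9), (3, 22), (5, 6), (5, 25), (10, 6), (10, 25), (12, 9), (12, 22), (14, 6), (14, 25), (15, 11), (15, 20)]
Unfold 3 (reflect across h@16): 32 holes -> [(0, 11), (0, 20), (1, 6), (1, 25), (3, 9), (3, 22), (5, 6), (5, 25), (10, 6), (10, 25), (12, 9), (12, 22), (14, 6), (14, 25), (15, 11), (15, 20), (16, 11), (16, 20), (17, 6), (17, 25), (19, 9), (19, 22), (21, 6), (21, 25), (26, 6), (26, 25), (28, 9), (28, 22), (30, 6), (30, 25), (31, 11), (31, 20)]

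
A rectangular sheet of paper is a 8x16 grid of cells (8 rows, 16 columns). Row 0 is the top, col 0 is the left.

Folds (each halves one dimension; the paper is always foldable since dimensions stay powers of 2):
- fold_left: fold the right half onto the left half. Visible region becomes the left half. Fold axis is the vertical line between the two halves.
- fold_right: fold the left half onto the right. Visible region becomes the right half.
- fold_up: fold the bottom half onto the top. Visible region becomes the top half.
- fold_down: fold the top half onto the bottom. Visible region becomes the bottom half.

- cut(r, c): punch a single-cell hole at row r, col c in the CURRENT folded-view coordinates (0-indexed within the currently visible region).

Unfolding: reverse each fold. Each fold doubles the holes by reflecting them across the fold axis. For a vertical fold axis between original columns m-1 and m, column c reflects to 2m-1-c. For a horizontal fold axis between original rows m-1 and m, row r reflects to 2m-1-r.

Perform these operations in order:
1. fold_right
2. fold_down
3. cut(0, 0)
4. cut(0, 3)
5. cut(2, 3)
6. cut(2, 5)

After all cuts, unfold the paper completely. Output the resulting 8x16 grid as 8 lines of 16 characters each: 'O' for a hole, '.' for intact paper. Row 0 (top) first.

Answer: ................
..O.O......O.O..
................
....O..OO..O....
....O..OO..O....
................
..O.O......O.O..
................

Derivation:
Op 1 fold_right: fold axis v@8; visible region now rows[0,8) x cols[8,16) = 8x8
Op 2 fold_down: fold axis h@4; visible region now rows[4,8) x cols[8,16) = 4x8
Op 3 cut(0, 0): punch at orig (4,8); cuts so far [(4, 8)]; region rows[4,8) x cols[8,16) = 4x8
Op 4 cut(0, 3): punch at orig (4,11); cuts so far [(4, 8), (4, 11)]; region rows[4,8) x cols[8,16) = 4x8
Op 5 cut(2, 3): punch at orig (6,11); cuts so far [(4, 8), (4, 11), (6, 11)]; region rows[4,8) x cols[8,16) = 4x8
Op 6 cut(2, 5): punch at orig (6,13); cuts so far [(4, 8), (4, 11), (6, 11), (6, 13)]; region rows[4,8) x cols[8,16) = 4x8
Unfold 1 (reflect across h@4): 8 holes -> [(1, 11), (1, 13), (3, 8), (3, 11), (4, 8), (4, 11), (6, 11), (6, 13)]
Unfold 2 (reflect across v@8): 16 holes -> [(1, 2), (1, 4), (1, 11), (1, 13), (3, 4), (3, 7), (3, 8), (3, 11), (4, 4), (4, 7), (4, 8), (4, 11), (6, 2), (6, 4), (6, 11), (6, 13)]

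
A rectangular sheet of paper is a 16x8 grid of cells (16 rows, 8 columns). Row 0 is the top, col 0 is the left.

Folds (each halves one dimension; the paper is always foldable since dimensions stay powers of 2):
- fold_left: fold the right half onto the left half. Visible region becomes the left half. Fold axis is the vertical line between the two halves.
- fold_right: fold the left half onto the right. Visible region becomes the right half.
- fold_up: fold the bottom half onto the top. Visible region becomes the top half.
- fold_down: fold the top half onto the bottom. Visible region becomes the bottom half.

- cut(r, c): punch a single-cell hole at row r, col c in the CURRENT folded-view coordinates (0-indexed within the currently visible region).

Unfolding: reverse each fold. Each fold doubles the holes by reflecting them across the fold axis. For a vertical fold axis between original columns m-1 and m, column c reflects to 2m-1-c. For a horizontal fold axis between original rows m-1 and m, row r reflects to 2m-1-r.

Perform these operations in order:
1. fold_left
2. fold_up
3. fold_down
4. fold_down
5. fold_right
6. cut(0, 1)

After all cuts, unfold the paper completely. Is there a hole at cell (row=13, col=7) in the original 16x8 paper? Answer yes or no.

Answer: yes

Derivation:
Op 1 fold_left: fold axis v@4; visible region now rows[0,16) x cols[0,4) = 16x4
Op 2 fold_up: fold axis h@8; visible region now rows[0,8) x cols[0,4) = 8x4
Op 3 fold_down: fold axis h@4; visible region now rows[4,8) x cols[0,4) = 4x4
Op 4 fold_down: fold axis h@6; visible region now rows[6,8) x cols[0,4) = 2x4
Op 5 fold_right: fold axis v@2; visible region now rows[6,8) x cols[2,4) = 2x2
Op 6 cut(0, 1): punch at orig (6,3); cuts so far [(6, 3)]; region rows[6,8) x cols[2,4) = 2x2
Unfold 1 (reflect across v@2): 2 holes -> [(6, 0), (6, 3)]
Unfold 2 (reflect across h@6): 4 holes -> [(5, 0), (5, 3), (6, 0), (6, 3)]
Unfold 3 (reflect across h@4): 8 holes -> [(1, 0), (1, 3), (2, 0), (2, 3), (5, 0), (5, 3), (6, 0), (6, 3)]
Unfold 4 (reflect across h@8): 16 holes -> [(1, 0), (1, 3), (2, 0), (2, 3), (5, 0), (5, 3), (6, 0), (6, 3), (9, 0), (9, 3), (10, 0), (10, 3), (13, 0), (13, 3), (14, 0), (14, 3)]
Unfold 5 (reflect across v@4): 32 holes -> [(1, 0), (1, 3), (1, 4), (1, 7), (2, 0), (2, 3), (2, 4), (2, 7), (5, 0), (5, 3), (5, 4), (5, 7), (6, 0), (6, 3), (6, 4), (6, 7), (9, 0), (9, 3), (9, 4), (9, 7), (10, 0), (10, 3), (10, 4), (10, 7), (13, 0), (13, 3), (13, 4), (13, 7), (14, 0), (14, 3), (14, 4), (14, 7)]
Holes: [(1, 0), (1, 3), (1, 4), (1, 7), (2, 0), (2, 3), (2, 4), (2, 7), (5, 0), (5, 3), (5, 4), (5, 7), (6, 0), (6, 3), (6, 4), (6, 7), (9, 0), (9, 3), (9, 4), (9, 7), (10, 0), (10, 3), (10, 4), (10, 7), (13, 0), (13, 3), (13, 4), (13, 7), (14, 0), (14, 3), (14, 4), (14, 7)]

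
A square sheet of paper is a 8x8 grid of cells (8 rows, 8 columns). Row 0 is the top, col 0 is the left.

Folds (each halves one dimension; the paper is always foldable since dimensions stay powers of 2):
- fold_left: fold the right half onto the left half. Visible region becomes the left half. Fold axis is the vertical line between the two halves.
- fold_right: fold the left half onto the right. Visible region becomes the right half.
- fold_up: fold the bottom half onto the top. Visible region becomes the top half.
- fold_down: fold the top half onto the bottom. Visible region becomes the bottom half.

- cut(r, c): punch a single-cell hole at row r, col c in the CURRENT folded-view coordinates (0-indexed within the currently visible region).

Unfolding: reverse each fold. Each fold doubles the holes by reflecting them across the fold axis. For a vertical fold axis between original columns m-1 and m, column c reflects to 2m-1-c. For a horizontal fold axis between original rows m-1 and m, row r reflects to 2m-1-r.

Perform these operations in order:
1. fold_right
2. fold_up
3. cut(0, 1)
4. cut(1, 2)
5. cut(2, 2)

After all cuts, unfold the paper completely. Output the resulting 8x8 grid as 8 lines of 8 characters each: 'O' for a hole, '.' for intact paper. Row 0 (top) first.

Op 1 fold_right: fold axis v@4; visible region now rows[0,8) x cols[4,8) = 8x4
Op 2 fold_up: fold axis h@4; visible region now rows[0,4) x cols[4,8) = 4x4
Op 3 cut(0, 1): punch at orig (0,5); cuts so far [(0, 5)]; region rows[0,4) x cols[4,8) = 4x4
Op 4 cut(1, 2): punch at orig (1,6); cuts so far [(0, 5), (1, 6)]; region rows[0,4) x cols[4,8) = 4x4
Op 5 cut(2, 2): punch at orig (2,6); cuts so far [(0, 5), (1, 6), (2, 6)]; region rows[0,4) x cols[4,8) = 4x4
Unfold 1 (reflect across h@4): 6 holes -> [(0, 5), (1, 6), (2, 6), (5, 6), (6, 6), (7, 5)]
Unfold 2 (reflect across v@4): 12 holes -> [(0, 2), (0, 5), (1, 1), (1, 6), (2, 1), (2, 6), (5, 1), (5, 6), (6, 1), (6, 6), (7, 2), (7, 5)]

Answer: ..O..O..
.O....O.
.O....O.
........
........
.O....O.
.O....O.
..O..O..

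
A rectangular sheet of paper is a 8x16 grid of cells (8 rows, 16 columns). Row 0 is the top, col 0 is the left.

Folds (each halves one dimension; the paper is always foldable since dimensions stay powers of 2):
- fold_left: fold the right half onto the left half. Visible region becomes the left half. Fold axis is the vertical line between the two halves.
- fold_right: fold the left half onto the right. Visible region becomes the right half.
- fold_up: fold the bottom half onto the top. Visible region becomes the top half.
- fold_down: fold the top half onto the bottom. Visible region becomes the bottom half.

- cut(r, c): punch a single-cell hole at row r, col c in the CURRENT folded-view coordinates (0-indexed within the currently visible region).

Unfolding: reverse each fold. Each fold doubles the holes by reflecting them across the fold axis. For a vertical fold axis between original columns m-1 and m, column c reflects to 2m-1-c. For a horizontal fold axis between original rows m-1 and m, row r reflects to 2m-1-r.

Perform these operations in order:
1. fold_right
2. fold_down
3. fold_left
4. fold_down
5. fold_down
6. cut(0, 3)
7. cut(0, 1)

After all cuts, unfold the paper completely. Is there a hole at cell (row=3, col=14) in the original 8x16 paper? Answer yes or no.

Answer: yes

Derivation:
Op 1 fold_right: fold axis v@8; visible region now rows[0,8) x cols[8,16) = 8x8
Op 2 fold_down: fold axis h@4; visible region now rows[4,8) x cols[8,16) = 4x8
Op 3 fold_left: fold axis v@12; visible region now rows[4,8) x cols[8,12) = 4x4
Op 4 fold_down: fold axis h@6; visible region now rows[6,8) x cols[8,12) = 2x4
Op 5 fold_down: fold axis h@7; visible region now rows[7,8) x cols[8,12) = 1x4
Op 6 cut(0, 3): punch at orig (7,11); cuts so far [(7, 11)]; region rows[7,8) x cols[8,12) = 1x4
Op 7 cut(0, 1): punch at orig (7,9); cuts so far [(7, 9), (7, 11)]; region rows[7,8) x cols[8,12) = 1x4
Unfold 1 (reflect across h@7): 4 holes -> [(6, 9), (6, 11), (7, 9), (7, 11)]
Unfold 2 (reflect across h@6): 8 holes -> [(4, 9), (4, 11), (5, 9), (5, 11), (6, 9), (6, 11), (7, 9), (7, 11)]
Unfold 3 (reflect across v@12): 16 holes -> [(4, 9), (4, 11), (4, 12), (4, 14), (5, 9), (5, 11), (5, 12), (5, 14), (6, 9), (6, 11), (6, 12), (6, 14), (7, 9), (7, 11), (7, 12), (7, 14)]
Unfold 4 (reflect across h@4): 32 holes -> [(0, 9), (0, 11), (0, 12), (0, 14), (1, 9), (1, 11), (1, 12), (1, 14), (2, 9), (2, 11), (2, 12), (2, 14), (3, 9), (3, 11), (3, 12), (3, 14), (4, 9), (4, 11), (4, 12), (4, 14), (5, 9), (5, 11), (5, 12), (5, 14), (6, 9), (6, 11), (6, 12), (6, 14), (7, 9), (7, 11), (7, 12), (7, 14)]
Unfold 5 (reflect across v@8): 64 holes -> [(0, 1), (0, 3), (0, 4), (0, 6), (0, 9), (0, 11), (0, 12), (0, 14), (1, 1), (1, 3), (1, 4), (1, 6), (1, 9), (1, 11), (1, 12), (1, 14), (2, 1), (2, 3), (2, 4), (2, 6), (2, 9), (2, 11), (2, 12), (2, 14), (3, 1), (3, 3), (3, 4), (3, 6), (3, 9), (3, 11), (3, 12), (3, 14), (4, 1), (4, 3), (4, 4), (4, 6), (4, 9), (4, 11), (4, 12), (4, 14), (5, 1), (5, 3), (5, 4), (5, 6), (5, 9), (5, 11), (5, 12), (5, 14), (6, 1), (6, 3), (6, 4), (6, 6), (6, 9), (6, 11), (6, 12), (6, 14), (7, 1), (7, 3), (7, 4), (7, 6), (7, 9), (7, 11), (7, 12), (7, 14)]
Holes: [(0, 1), (0, 3), (0, 4), (0, 6), (0, 9), (0, 11), (0, 12), (0, 14), (1, 1), (1, 3), (1, 4), (1, 6), (1, 9), (1, 11), (1, 12), (1, 14), (2, 1), (2, 3), (2, 4), (2, 6), (2, 9), (2, 11), (2, 12), (2, 14), (3, 1), (3, 3), (3, 4), (3, 6), (3, 9), (3, 11), (3, 12), (3, 14), (4, 1), (4, 3), (4, 4), (4, 6), (4, 9), (4, 11), (4, 12), (4, 14), (5, 1), (5, 3), (5, 4), (5, 6), (5, 9), (5, 11), (5, 12), (5, 14), (6, 1), (6, 3), (6, 4), (6, 6), (6, 9), (6, 11), (6, 12), (6, 14), (7, 1), (7, 3), (7, 4), (7, 6), (7, 9), (7, 11), (7, 12), (7, 14)]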